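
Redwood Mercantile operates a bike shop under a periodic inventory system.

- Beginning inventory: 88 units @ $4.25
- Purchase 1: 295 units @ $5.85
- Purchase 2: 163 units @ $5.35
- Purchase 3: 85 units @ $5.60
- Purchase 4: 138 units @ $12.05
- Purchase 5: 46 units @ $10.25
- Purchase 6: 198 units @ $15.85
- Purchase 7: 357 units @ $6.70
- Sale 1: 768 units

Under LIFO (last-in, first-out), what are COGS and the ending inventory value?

COGS = $7,827.00; ending inventory = $3,285.40

Sale 1 (768) [LIFO — newest first]: 357 @ $6.70 + 198 @ $15.85 + 46 @ $10.25 + 138 @ $12.05 + 29 @ $5.60 = $7,827.00
Ending inventory: 88 @ $4.25 + 295 @ $5.85 + 163 @ $5.35 + 56 @ $5.60 = $3,285.40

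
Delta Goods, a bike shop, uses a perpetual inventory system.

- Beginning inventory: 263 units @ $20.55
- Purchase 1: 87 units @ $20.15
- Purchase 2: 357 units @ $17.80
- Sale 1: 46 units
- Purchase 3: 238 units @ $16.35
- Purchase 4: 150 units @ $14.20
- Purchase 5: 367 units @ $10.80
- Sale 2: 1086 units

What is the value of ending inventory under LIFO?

Sale 1 (46) [LIFO — newest first]: 46 @ $17.80 = $818.80
Sale 2 (1086) [LIFO — newest first]: 367 @ $10.80 + 150 @ $14.20 + 238 @ $16.35 + 311 @ $17.80 + 20 @ $20.15 = $15,923.70
Total COGS = $818.80 + $15,923.70 = $16,742.50
Ending inventory: 263 @ $20.55 + 67 @ $20.15 = $6,754.70
Check: goods available $23,497.20 = COGS $16,742.50 + ending $6,754.70

Ending inventory = $6,754.70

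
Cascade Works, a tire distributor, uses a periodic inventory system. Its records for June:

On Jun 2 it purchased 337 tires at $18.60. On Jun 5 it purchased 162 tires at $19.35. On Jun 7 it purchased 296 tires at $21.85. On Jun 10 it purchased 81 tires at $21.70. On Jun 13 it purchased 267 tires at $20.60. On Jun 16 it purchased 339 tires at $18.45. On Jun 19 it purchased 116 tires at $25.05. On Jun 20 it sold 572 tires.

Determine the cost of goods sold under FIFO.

COGS = $10,997.95

Jun 20, 572 sold [FIFO — oldest first]: 337 @ $18.60 + 162 @ $19.35 + 73 @ $21.85 = $10,997.95
Ending inventory: 223 @ $21.85 + 81 @ $21.70 + 267 @ $20.60 + 339 @ $18.45 + 116 @ $25.05 = $21,290.80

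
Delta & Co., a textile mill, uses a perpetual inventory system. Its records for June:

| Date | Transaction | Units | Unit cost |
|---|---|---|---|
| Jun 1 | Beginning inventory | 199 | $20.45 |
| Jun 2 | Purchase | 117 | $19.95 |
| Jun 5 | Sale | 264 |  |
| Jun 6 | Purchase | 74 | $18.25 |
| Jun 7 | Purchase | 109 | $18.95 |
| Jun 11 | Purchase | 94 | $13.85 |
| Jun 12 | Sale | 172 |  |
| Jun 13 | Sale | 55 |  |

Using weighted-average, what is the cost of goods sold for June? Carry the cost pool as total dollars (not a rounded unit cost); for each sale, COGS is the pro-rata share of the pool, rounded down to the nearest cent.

After Jun 1: 199 on hand, pool $4,069.55 (≈ $20.4500 each)
After Jun 2: 316 on hand, pool $6,403.70 (≈ $20.2649 each)
Jun 5, sell 264: 264/316 × $6,403.70 → $5,349.92
After Jun 6: 126 on hand, pool $2,404.28 (≈ $19.0816 each)
After Jun 7: 235 on hand, pool $4,469.83 (≈ $19.0206 each)
After Jun 11: 329 on hand, pool $5,771.73 (≈ $17.5433 each)
Jun 12, sell 172: 172/329 × $5,771.73 → $3,017.43
Jun 13, sell 55: 55/157 × $2,754.30 → $964.88
Total COGS = $5,349.92 + $3,017.43 + $964.88 = $9,332.23
Ending inventory (cost pool remaining) = $1,789.42

COGS = $9,332.23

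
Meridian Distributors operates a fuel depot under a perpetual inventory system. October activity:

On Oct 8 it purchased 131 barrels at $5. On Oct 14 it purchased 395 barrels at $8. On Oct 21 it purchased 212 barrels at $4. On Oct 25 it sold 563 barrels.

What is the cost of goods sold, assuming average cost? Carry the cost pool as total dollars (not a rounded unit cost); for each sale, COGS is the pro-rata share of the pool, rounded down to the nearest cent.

After Oct 8: 131 on hand, pool $655.00 (≈ $5.0000 each)
After Oct 14: 526 on hand, pool $3,815.00 (≈ $7.2529 each)
After Oct 21: 738 on hand, pool $4,663.00 (≈ $6.3184 each)
Oct 25, sell 563: 563/738 × $4,663.00 → $3,557.27
Ending inventory (cost pool remaining) = $1,105.73

COGS = $3,557.27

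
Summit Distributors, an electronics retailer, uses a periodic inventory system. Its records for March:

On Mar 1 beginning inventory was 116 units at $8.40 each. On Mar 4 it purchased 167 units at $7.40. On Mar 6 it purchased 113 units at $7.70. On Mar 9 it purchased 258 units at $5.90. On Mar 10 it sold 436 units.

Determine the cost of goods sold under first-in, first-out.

COGS = $3,316.30

Mar 10, 436 sold [FIFO — oldest first]: 116 @ $8.40 + 167 @ $7.40 + 113 @ $7.70 + 40 @ $5.90 = $3,316.30
Ending inventory: 218 @ $5.90 = $1,286.20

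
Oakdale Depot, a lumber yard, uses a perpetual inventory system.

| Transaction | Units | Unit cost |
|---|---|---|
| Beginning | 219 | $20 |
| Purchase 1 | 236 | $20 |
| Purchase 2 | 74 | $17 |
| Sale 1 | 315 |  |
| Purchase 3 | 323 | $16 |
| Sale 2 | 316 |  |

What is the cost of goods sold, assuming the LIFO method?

Sale 1 (315) [LIFO — newest first]: 74 @ $17 + 236 @ $20 + 5 @ $20 = $6,078
Sale 2 (316) [LIFO — newest first]: 316 @ $16 = $5,056
Total COGS = $6,078 + $5,056 = $11,134
Ending inventory: 214 @ $20 + 7 @ $16 = $4,392
Check: goods available $15,526 = COGS $11,134 + ending $4,392

COGS = $11,134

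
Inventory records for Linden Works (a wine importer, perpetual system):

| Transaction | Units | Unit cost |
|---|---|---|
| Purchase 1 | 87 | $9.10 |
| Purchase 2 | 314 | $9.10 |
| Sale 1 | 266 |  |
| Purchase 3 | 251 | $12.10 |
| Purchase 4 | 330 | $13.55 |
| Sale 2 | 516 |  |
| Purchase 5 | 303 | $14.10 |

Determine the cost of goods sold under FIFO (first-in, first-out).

Sale 1 (266) [FIFO — oldest first]: 87 @ $9.10 + 179 @ $9.10 = $2,420.60
Sale 2 (516) [FIFO — oldest first]: 135 @ $9.10 + 251 @ $12.10 + 130 @ $13.55 = $6,027.10
Total COGS = $2,420.60 + $6,027.10 = $8,447.70
Ending inventory: 200 @ $13.55 + 303 @ $14.10 = $6,982.30
Check: goods available $15,430.00 = COGS $8,447.70 + ending $6,982.30

COGS = $8,447.70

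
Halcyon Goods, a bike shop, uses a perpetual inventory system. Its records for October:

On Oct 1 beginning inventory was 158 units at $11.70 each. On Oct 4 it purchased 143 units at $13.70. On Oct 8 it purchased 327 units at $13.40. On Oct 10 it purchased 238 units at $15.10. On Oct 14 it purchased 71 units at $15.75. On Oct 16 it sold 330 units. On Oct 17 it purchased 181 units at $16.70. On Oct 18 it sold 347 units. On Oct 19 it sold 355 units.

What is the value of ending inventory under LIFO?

Oct 16, 330 sold [LIFO — newest first]: 71 @ $15.75 + 238 @ $15.10 + 21 @ $13.40 = $4,993.45
Oct 18, 347 sold [LIFO — newest first]: 181 @ $16.70 + 166 @ $13.40 = $5,247.10
Oct 19, 355 sold [LIFO — newest first]: 140 @ $13.40 + 143 @ $13.70 + 72 @ $11.70 = $4,677.50
Total COGS = $4,993.45 + $5,247.10 + $4,677.50 = $14,918.05
Ending inventory: 86 @ $11.70 = $1,006.20

Ending inventory = $1,006.20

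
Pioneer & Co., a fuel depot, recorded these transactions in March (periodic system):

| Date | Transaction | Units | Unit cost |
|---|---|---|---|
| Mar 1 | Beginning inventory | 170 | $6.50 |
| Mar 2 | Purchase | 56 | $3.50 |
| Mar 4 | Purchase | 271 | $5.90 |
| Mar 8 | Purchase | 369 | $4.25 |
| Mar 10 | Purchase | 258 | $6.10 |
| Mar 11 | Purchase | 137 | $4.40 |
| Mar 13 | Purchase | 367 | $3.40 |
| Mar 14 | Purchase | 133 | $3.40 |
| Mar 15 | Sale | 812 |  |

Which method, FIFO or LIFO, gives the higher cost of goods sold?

FIFO COGS: 170 @ $6.50 + 56 @ $3.50 + 271 @ $5.90 + 315 @ $4.25 = $4,238.65
LIFO COGS: 133 @ $3.40 + 367 @ $3.40 + 137 @ $4.40 + 175 @ $6.10 = $3,370.30

FIFO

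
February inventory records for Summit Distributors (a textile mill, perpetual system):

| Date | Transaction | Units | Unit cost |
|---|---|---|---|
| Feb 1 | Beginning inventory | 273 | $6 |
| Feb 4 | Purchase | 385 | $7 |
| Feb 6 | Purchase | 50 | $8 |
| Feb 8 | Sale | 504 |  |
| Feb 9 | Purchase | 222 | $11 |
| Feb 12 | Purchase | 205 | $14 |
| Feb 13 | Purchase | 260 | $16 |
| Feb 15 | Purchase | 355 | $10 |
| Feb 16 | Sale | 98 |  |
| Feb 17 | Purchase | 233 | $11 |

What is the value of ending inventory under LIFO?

Ending inventory = $15,829

Feb 8, 504 sold [LIFO — newest first]: 50 @ $8 + 385 @ $7 + 69 @ $6 = $3,509
Feb 16, 98 sold [LIFO — newest first]: 98 @ $10 = $980
Total COGS = $3,509 + $980 = $4,489
Ending inventory: 204 @ $6 + 222 @ $11 + 205 @ $14 + 260 @ $16 + 257 @ $10 + 233 @ $11 = $15,829
Check: goods available $20,318 = COGS $4,489 + ending $15,829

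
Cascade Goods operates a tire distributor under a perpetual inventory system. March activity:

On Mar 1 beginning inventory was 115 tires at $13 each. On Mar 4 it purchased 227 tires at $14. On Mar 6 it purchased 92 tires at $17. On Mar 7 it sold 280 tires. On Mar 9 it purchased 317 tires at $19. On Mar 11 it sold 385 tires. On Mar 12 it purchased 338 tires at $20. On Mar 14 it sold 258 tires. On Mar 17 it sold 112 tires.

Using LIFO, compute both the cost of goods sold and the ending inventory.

Mar 7, 280 sold [LIFO — newest first]: 92 @ $17 + 188 @ $14 = $4,196
Mar 11, 385 sold [LIFO — newest first]: 317 @ $19 + 39 @ $14 + 29 @ $13 = $6,946
Mar 14, 258 sold [LIFO — newest first]: 258 @ $20 = $5,160
Mar 17, 112 sold [LIFO — newest first]: 80 @ $20 + 32 @ $13 = $2,016
Total COGS = $4,196 + $6,946 + $5,160 + $2,016 = $18,318
Ending inventory: 54 @ $13 = $702

COGS = $18,318; ending inventory = $702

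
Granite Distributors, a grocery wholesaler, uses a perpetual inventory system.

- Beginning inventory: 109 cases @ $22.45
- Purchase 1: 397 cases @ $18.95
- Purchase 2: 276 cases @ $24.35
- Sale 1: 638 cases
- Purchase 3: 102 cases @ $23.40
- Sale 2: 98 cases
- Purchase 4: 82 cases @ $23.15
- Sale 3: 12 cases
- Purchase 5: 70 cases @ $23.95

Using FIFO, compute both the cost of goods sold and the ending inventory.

Sale 1 (638) [FIFO — oldest first]: 109 @ $22.45 + 397 @ $18.95 + 132 @ $24.35 = $13,184.40
Sale 2 (98) [FIFO — oldest first]: 98 @ $24.35 = $2,386.30
Sale 3 (12) [FIFO — oldest first]: 12 @ $24.35 = $292.20
Total COGS = $13,184.40 + $2,386.30 + $292.20 = $15,862.90
Ending inventory: 34 @ $24.35 + 102 @ $23.40 + 82 @ $23.15 + 70 @ $23.95 = $6,789.50

COGS = $15,862.90; ending inventory = $6,789.50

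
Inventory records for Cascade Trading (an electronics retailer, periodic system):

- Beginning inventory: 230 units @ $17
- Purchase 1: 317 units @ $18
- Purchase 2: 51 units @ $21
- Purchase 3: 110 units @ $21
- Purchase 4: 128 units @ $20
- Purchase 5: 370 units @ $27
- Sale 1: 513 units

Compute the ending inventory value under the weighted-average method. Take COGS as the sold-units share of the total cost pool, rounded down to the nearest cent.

Ending inventory = $14,680.00

Sale 1, sell 513: 513/1206 × $25,547.00 → $10,867.00
Ending inventory (cost pool remaining) = $14,680.00
Check: goods available $25,547.00 = COGS $10,867.00 + ending $14,680.00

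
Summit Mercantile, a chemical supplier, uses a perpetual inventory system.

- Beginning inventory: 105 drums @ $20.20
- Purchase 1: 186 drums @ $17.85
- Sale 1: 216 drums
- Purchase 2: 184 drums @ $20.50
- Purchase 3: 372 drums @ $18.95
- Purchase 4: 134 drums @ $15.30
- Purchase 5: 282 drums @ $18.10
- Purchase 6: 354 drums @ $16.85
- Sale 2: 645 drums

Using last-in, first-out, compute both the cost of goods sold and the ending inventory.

Sale 1 (216) [LIFO — newest first]: 186 @ $17.85 + 30 @ $20.20 = $3,926.10
Sale 2 (645) [LIFO — newest first]: 354 @ $16.85 + 282 @ $18.10 + 9 @ $15.30 = $11,206.80
Total COGS = $3,926.10 + $11,206.80 = $15,132.90
Ending inventory: 75 @ $20.20 + 184 @ $20.50 + 372 @ $18.95 + 125 @ $15.30 = $14,248.90

COGS = $15,132.90; ending inventory = $14,248.90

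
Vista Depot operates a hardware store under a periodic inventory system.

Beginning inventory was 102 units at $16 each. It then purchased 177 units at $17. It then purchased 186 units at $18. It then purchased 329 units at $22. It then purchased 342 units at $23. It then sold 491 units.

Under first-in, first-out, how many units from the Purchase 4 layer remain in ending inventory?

342

Sale 1 (491) [FIFO — oldest first]: 102 @ $16 + 177 @ $17 + 186 @ $18 + 26 @ $22 = $8,561
Ending inventory: 303 @ $22 + 342 @ $23 = $14,532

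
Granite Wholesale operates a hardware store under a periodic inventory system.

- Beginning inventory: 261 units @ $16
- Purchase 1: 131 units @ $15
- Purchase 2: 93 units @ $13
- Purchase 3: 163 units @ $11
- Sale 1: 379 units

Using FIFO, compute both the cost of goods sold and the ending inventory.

COGS = $5,946; ending inventory = $3,197

Sale 1 (379) [FIFO — oldest first]: 261 @ $16 + 118 @ $15 = $5,946
Ending inventory: 13 @ $15 + 93 @ $13 + 163 @ $11 = $3,197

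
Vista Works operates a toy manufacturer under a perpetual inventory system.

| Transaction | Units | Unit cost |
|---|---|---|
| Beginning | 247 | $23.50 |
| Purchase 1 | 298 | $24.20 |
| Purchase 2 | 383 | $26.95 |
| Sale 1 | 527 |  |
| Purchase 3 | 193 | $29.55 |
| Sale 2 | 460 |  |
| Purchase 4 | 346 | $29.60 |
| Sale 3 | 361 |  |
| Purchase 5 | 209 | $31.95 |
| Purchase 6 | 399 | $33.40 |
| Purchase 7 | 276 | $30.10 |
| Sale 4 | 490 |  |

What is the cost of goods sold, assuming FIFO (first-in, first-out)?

Sale 1 (527) [FIFO — oldest first]: 247 @ $23.50 + 280 @ $24.20 = $12,580.50
Sale 2 (460) [FIFO — oldest first]: 18 @ $24.20 + 383 @ $26.95 + 59 @ $29.55 = $12,500.90
Sale 3 (361) [FIFO — oldest first]: 134 @ $29.55 + 227 @ $29.60 = $10,678.90
Sale 4 (490) [FIFO — oldest first]: 119 @ $29.60 + 209 @ $31.95 + 162 @ $33.40 = $15,610.75
Total COGS = $12,580.50 + $12,500.90 + $10,678.90 + $15,610.75 = $51,371.05
Ending inventory: 237 @ $33.40 + 276 @ $30.10 = $16,223.40
Check: goods available $67,594.45 = COGS $51,371.05 + ending $16,223.40

COGS = $51,371.05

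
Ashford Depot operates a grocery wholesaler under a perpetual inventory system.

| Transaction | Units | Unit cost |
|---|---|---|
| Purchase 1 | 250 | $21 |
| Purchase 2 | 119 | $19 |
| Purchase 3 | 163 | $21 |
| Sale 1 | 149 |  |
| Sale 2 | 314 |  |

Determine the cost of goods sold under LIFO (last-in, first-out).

COGS = $9,485

Sale 1 (149) [LIFO — newest first]: 149 @ $21 = $3,129
Sale 2 (314) [LIFO — newest first]: 14 @ $21 + 119 @ $19 + 181 @ $21 = $6,356
Total COGS = $3,129 + $6,356 = $9,485
Ending inventory: 69 @ $21 = $1,449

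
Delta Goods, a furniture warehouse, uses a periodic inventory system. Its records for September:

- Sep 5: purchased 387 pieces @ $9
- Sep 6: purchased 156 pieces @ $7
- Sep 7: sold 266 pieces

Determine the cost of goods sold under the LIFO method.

COGS = $2,082

Sep 7, 266 sold [LIFO — newest first]: 156 @ $7 + 110 @ $9 = $2,082
Ending inventory: 277 @ $9 = $2,493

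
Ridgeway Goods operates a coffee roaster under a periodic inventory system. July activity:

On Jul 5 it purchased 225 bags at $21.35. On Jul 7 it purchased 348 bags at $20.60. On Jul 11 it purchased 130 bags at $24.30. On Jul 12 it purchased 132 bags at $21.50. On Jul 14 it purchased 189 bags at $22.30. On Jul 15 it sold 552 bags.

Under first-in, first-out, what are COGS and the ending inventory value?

Jul 15, 552 sold [FIFO — oldest first]: 225 @ $21.35 + 327 @ $20.60 = $11,539.95
Ending inventory: 21 @ $20.60 + 130 @ $24.30 + 132 @ $21.50 + 189 @ $22.30 = $10,644.30
Check: goods available $22,184.25 = COGS $11,539.95 + ending $10,644.30

COGS = $11,539.95; ending inventory = $10,644.30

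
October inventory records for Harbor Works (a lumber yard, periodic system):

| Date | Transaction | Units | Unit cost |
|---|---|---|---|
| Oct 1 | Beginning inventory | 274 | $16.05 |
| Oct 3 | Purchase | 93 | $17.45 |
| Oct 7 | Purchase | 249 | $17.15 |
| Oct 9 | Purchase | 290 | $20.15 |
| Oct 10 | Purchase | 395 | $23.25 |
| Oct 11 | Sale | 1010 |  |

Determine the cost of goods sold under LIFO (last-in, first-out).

COGS = $20,623.80

Oct 11, 1010 sold [LIFO — newest first]: 395 @ $23.25 + 290 @ $20.15 + 249 @ $17.15 + 76 @ $17.45 = $20,623.80
Ending inventory: 274 @ $16.05 + 17 @ $17.45 = $4,694.35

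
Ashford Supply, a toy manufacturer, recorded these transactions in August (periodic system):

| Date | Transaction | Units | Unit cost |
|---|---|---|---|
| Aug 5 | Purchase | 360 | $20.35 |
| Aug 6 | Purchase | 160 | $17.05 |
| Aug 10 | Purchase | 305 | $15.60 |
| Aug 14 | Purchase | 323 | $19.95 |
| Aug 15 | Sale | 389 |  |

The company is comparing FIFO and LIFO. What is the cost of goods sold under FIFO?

COGS = $7,820.45

FIFO COGS: 360 @ $20.35 + 29 @ $17.05 = $7,820.45
LIFO COGS: 323 @ $19.95 + 66 @ $15.60 = $7,473.45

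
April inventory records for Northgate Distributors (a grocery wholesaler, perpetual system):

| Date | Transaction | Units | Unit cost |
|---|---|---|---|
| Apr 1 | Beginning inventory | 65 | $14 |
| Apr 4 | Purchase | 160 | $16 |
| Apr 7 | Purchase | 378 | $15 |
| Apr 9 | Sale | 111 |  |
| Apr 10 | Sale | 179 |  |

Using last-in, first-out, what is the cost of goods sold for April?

COGS = $4,350

Apr 9, 111 sold [LIFO — newest first]: 111 @ $15 = $1,665
Apr 10, 179 sold [LIFO — newest first]: 179 @ $15 = $2,685
Total COGS = $1,665 + $2,685 = $4,350
Ending inventory: 65 @ $14 + 160 @ $16 + 88 @ $15 = $4,790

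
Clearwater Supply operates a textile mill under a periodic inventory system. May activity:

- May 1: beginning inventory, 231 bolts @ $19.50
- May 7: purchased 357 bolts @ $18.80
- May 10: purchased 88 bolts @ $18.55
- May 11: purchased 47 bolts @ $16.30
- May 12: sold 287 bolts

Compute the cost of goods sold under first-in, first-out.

May 12, 287 sold [FIFO — oldest first]: 231 @ $19.50 + 56 @ $18.80 = $5,557.30
Ending inventory: 301 @ $18.80 + 88 @ $18.55 + 47 @ $16.30 = $8,057.30

COGS = $5,557.30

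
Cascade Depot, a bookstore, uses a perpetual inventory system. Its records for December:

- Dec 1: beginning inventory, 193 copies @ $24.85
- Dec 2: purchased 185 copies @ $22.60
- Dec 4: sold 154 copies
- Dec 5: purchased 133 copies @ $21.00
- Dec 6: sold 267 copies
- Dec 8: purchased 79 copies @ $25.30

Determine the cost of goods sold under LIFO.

Dec 4, 154 sold [LIFO — newest first]: 154 @ $22.60 = $3,480.40
Dec 6, 267 sold [LIFO — newest first]: 133 @ $21.00 + 31 @ $22.60 + 103 @ $24.85 = $6,053.15
Total COGS = $3,480.40 + $6,053.15 = $9,533.55
Ending inventory: 90 @ $24.85 + 79 @ $25.30 = $4,235.20

COGS = $9,533.55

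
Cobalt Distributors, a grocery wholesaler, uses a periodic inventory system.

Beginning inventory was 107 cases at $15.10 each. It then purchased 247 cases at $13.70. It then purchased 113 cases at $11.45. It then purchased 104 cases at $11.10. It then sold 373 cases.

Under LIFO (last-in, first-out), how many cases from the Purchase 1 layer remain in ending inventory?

91

Sale 1 (373) [LIFO — newest first]: 104 @ $11.10 + 113 @ $11.45 + 156 @ $13.70 = $4,585.45
Ending inventory: 107 @ $15.10 + 91 @ $13.70 = $2,862.40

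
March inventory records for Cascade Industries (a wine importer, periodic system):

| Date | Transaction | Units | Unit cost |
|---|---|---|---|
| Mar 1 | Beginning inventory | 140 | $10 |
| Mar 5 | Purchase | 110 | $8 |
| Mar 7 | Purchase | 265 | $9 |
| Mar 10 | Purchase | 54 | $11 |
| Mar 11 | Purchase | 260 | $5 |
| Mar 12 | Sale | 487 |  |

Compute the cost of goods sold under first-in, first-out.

Mar 12, 487 sold [FIFO — oldest first]: 140 @ $10 + 110 @ $8 + 237 @ $9 = $4,413
Ending inventory: 28 @ $9 + 54 @ $11 + 260 @ $5 = $2,146

COGS = $4,413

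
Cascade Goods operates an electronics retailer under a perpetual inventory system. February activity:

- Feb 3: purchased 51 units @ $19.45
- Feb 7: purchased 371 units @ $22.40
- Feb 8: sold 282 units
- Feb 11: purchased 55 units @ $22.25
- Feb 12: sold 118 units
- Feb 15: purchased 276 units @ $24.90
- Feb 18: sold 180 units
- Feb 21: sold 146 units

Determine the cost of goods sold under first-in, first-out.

COGS = $16,726.20

Feb 8, 282 sold [FIFO — oldest first]: 51 @ $19.45 + 231 @ $22.40 = $6,166.35
Feb 12, 118 sold [FIFO — oldest first]: 118 @ $22.40 = $2,643.20
Feb 18, 180 sold [FIFO — oldest first]: 22 @ $22.40 + 55 @ $22.25 + 103 @ $24.90 = $4,281.25
Feb 21, 146 sold [FIFO — oldest first]: 146 @ $24.90 = $3,635.40
Total COGS = $6,166.35 + $2,643.20 + $4,281.25 + $3,635.40 = $16,726.20
Ending inventory: 27 @ $24.90 = $672.30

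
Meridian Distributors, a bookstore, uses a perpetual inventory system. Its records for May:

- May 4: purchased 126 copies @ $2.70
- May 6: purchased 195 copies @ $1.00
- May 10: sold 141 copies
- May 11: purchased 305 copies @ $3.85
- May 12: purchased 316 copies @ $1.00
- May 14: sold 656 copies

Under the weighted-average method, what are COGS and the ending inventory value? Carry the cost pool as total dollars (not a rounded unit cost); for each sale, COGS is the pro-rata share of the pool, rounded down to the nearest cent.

COGS = $1,701.35; ending inventory = $324.10

After May 4: 126 on hand, pool $340.20 (≈ $2.7000 each)
After May 6: 321 on hand, pool $535.20 (≈ $1.6673 each)
May 10, sell 141: 141/321 × $535.20 → $235.08
After May 11: 485 on hand, pool $1,474.37 (≈ $3.0399 each)
After May 12: 801 on hand, pool $1,790.37 (≈ $2.2352 each)
May 14, sell 656: 656/801 × $1,790.37 → $1,466.27
Total COGS = $235.08 + $1,466.27 = $1,701.35
Ending inventory (cost pool remaining) = $324.10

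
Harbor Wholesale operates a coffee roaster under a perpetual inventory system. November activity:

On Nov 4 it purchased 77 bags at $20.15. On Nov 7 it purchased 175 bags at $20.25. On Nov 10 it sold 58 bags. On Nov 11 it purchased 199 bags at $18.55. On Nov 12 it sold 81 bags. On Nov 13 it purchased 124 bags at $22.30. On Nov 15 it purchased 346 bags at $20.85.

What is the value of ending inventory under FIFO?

Nov 10, 58 sold [FIFO — oldest first]: 58 @ $20.15 = $1,168.70
Nov 12, 81 sold [FIFO — oldest first]: 19 @ $20.15 + 62 @ $20.25 = $1,638.35
Total COGS = $1,168.70 + $1,638.35 = $2,807.05
Ending inventory: 113 @ $20.25 + 199 @ $18.55 + 124 @ $22.30 + 346 @ $20.85 = $15,959.00
Check: goods available $18,766.05 = COGS $2,807.05 + ending $15,959.00

Ending inventory = $15,959.00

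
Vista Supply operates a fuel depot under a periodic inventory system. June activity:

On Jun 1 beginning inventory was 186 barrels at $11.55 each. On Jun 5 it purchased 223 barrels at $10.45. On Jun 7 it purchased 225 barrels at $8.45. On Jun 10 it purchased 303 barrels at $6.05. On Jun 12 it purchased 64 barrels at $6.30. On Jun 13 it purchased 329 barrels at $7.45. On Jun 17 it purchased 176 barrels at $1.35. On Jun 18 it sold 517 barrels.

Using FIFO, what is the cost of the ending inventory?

Ending inventory = $5,913.65

Jun 18, 517 sold [FIFO — oldest first]: 186 @ $11.55 + 223 @ $10.45 + 108 @ $8.45 = $5,391.25
Ending inventory: 117 @ $8.45 + 303 @ $6.05 + 64 @ $6.30 + 329 @ $7.45 + 176 @ $1.35 = $5,913.65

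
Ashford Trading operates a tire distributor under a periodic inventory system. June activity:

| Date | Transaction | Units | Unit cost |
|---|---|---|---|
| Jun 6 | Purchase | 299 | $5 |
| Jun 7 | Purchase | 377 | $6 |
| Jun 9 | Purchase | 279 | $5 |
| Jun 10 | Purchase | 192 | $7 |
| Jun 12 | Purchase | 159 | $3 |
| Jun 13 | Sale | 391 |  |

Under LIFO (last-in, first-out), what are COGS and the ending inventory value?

COGS = $2,021; ending inventory = $4,952

Jun 13, 391 sold [LIFO — newest first]: 159 @ $3 + 192 @ $7 + 40 @ $5 = $2,021
Ending inventory: 299 @ $5 + 377 @ $6 + 239 @ $5 = $4,952
Check: goods available $6,973 = COGS $2,021 + ending $4,952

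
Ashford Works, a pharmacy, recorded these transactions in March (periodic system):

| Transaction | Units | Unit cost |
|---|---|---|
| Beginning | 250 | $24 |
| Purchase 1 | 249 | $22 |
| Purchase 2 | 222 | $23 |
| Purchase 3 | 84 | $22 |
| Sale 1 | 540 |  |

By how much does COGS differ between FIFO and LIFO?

FIFO COGS: 250 @ $24 + 249 @ $22 + 41 @ $23 = $12,421
LIFO COGS: 84 @ $22 + 222 @ $23 + 234 @ $22 = $12,102
Difference = |$12,421 − $12,102| = $319

$319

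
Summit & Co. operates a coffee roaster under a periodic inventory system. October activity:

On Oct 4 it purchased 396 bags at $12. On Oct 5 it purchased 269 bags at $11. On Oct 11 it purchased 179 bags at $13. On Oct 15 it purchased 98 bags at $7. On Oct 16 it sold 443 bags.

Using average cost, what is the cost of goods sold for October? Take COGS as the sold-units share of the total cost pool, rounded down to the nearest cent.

COGS = $5,043.23

Oct 16, sell 443: 443/942 × $10,724.00 → $5,043.23
Ending inventory (cost pool remaining) = $5,680.77
Check: goods available $10,724.00 = COGS $5,043.23 + ending $5,680.77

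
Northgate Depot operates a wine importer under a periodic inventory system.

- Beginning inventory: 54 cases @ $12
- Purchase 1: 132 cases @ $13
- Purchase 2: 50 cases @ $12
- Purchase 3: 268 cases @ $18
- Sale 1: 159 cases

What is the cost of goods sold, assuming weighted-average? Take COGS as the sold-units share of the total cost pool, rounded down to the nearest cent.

Sale 1, sell 159: 159/504 × $7,788.00 → $2,456.92
Ending inventory (cost pool remaining) = $5,331.08
Check: goods available $7,788.00 = COGS $2,456.92 + ending $5,331.08

COGS = $2,456.92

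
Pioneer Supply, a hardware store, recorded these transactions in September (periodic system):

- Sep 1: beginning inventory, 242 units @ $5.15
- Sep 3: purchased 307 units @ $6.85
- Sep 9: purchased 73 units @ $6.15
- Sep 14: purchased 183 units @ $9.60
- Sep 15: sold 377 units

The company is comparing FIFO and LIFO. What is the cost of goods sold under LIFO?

COGS = $3,034.60

FIFO COGS: 242 @ $5.15 + 135 @ $6.85 = $2,171.05
LIFO COGS: 183 @ $9.60 + 73 @ $6.15 + 121 @ $6.85 = $3,034.60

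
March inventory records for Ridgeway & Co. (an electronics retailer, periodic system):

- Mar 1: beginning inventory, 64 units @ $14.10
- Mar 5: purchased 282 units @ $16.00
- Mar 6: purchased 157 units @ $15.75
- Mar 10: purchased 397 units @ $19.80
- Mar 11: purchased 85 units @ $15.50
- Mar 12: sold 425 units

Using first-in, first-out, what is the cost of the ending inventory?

Mar 12, 425 sold [FIFO — oldest first]: 64 @ $14.10 + 282 @ $16.00 + 79 @ $15.75 = $6,658.65
Ending inventory: 78 @ $15.75 + 397 @ $19.80 + 85 @ $15.50 = $10,406.60
Check: goods available $17,065.25 = COGS $6,658.65 + ending $10,406.60

Ending inventory = $10,406.60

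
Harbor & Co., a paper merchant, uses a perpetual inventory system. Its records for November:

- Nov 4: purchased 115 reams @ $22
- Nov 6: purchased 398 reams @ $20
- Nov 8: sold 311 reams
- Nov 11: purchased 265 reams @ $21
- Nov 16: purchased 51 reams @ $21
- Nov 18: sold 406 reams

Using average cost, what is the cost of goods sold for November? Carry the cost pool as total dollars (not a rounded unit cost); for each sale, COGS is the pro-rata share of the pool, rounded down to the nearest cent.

COGS = $14,798.09

After Nov 4: 115 on hand, pool $2,530.00 (≈ $22.0000 each)
After Nov 6: 513 on hand, pool $10,490.00 (≈ $20.4483 each)
Nov 8, sell 311: 311/513 × $10,490.00 → $6,359.43
After Nov 11: 467 on hand, pool $9,695.57 (≈ $20.7614 each)
After Nov 16: 518 on hand, pool $10,766.57 (≈ $20.7849 each)
Nov 18, sell 406: 406/518 × $10,766.57 → $8,438.66
Total COGS = $6,359.43 + $8,438.66 = $14,798.09
Ending inventory (cost pool remaining) = $2,327.91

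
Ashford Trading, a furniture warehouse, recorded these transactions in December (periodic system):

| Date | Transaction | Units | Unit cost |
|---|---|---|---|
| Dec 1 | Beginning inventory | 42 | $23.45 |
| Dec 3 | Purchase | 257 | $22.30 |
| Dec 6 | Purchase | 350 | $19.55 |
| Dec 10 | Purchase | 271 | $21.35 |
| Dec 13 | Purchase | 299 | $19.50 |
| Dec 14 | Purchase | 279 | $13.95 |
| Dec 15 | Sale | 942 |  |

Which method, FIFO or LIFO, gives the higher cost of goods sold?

FIFO

FIFO COGS: 42 @ $23.45 + 257 @ $22.30 + 350 @ $19.55 + 271 @ $21.35 + 22 @ $19.50 = $19,773.35
LIFO COGS: 279 @ $13.95 + 299 @ $19.50 + 271 @ $21.35 + 93 @ $19.55 = $17,326.55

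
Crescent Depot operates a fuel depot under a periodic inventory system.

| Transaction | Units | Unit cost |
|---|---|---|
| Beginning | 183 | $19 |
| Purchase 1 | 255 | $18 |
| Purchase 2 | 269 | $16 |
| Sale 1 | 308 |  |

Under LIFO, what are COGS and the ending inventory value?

COGS = $5,006; ending inventory = $7,365

Sale 1 (308) [LIFO — newest first]: 269 @ $16 + 39 @ $18 = $5,006
Ending inventory: 183 @ $19 + 216 @ $18 = $7,365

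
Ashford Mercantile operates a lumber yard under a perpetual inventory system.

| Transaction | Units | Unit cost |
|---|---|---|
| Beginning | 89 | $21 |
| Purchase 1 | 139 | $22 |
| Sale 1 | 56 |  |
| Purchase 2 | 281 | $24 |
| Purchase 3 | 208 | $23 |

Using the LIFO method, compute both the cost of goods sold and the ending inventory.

COGS = $1,232; ending inventory = $15,223

Sale 1 (56) [LIFO — newest first]: 56 @ $22 = $1,232
Ending inventory: 89 @ $21 + 83 @ $22 + 281 @ $24 + 208 @ $23 = $15,223
Check: goods available $16,455 = COGS $1,232 + ending $15,223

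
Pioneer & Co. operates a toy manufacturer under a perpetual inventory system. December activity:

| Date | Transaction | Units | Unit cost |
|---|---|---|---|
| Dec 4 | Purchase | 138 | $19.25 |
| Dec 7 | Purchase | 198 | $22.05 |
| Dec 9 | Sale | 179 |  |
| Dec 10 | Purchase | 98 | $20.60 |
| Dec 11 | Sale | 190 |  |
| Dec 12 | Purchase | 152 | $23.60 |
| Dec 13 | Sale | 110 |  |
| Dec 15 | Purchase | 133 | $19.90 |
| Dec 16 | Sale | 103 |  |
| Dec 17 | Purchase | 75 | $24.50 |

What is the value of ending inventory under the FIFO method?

Dec 9, 179 sold [FIFO — oldest first]: 138 @ $19.25 + 41 @ $22.05 = $3,560.55
Dec 11, 190 sold [FIFO — oldest first]: 157 @ $22.05 + 33 @ $20.60 = $4,141.65
Dec 13, 110 sold [FIFO — oldest first]: 65 @ $20.60 + 45 @ $23.60 = $2,401.00
Dec 16, 103 sold [FIFO — oldest first]: 103 @ $23.60 = $2,430.80
Total COGS = $3,560.55 + $4,141.65 + $2,401.00 + $2,430.80 = $12,534.00
Ending inventory: 4 @ $23.60 + 133 @ $19.90 + 75 @ $24.50 = $4,578.60
Check: goods available $17,112.60 = COGS $12,534.00 + ending $4,578.60

Ending inventory = $4,578.60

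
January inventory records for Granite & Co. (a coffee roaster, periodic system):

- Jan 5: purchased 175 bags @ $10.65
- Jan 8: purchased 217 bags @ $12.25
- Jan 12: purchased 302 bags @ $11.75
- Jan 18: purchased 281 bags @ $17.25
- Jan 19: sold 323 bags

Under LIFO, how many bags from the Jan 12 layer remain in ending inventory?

260

Jan 19, 323 sold [LIFO — newest first]: 281 @ $17.25 + 42 @ $11.75 = $5,340.75
Ending inventory: 175 @ $10.65 + 217 @ $12.25 + 260 @ $11.75 = $7,577.00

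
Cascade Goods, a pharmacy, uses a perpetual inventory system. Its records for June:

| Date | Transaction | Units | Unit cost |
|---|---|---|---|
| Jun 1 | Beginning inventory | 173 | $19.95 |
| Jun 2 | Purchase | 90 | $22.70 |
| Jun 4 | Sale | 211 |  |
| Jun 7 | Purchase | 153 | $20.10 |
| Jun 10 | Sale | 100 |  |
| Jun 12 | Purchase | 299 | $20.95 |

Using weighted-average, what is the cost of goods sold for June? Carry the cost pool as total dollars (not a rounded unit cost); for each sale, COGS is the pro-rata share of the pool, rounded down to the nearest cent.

After Jun 1: 173 on hand, pool $3,451.35 (≈ $19.9500 each)
After Jun 2: 263 on hand, pool $5,494.35 (≈ $20.8911 each)
Jun 4, sell 211: 211/263 × $5,494.35 → $4,408.01
After Jun 7: 205 on hand, pool $4,161.64 (≈ $20.3007 each)
Jun 10, sell 100: 100/205 × $4,161.64 → $2,030.06
After Jun 12: 404 on hand, pool $8,395.63 (≈ $20.7813 each)
Total COGS = $4,408.01 + $2,030.06 = $6,438.07
Ending inventory (cost pool remaining) = $8,395.63
Check: goods available $14,833.70 = COGS $6,438.07 + ending $8,395.63

COGS = $6,438.07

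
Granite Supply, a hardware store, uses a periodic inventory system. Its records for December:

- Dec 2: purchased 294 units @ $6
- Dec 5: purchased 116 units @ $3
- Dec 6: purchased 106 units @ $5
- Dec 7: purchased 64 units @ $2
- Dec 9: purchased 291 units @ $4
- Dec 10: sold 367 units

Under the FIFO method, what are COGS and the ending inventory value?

COGS = $1,983; ending inventory = $1,951

Dec 10, 367 sold [FIFO — oldest first]: 294 @ $6 + 73 @ $3 = $1,983
Ending inventory: 43 @ $3 + 106 @ $5 + 64 @ $2 + 291 @ $4 = $1,951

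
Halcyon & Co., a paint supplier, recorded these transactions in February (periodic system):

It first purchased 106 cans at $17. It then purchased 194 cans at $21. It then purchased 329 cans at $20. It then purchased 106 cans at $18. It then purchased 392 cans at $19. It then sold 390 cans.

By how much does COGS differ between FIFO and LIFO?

FIFO COGS: 106 @ $17 + 194 @ $21 + 90 @ $20 = $7,676
LIFO COGS: 390 @ $19 = $7,410
Difference = |$7,676 − $7,410| = $266

$266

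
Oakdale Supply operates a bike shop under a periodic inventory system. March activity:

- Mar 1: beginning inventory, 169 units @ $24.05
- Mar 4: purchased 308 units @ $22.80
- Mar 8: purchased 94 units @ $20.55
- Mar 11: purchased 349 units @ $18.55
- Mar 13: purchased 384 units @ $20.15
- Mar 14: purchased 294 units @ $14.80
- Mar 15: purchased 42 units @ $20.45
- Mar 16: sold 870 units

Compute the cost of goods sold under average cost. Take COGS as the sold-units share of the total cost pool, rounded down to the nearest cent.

Mar 16, sell 870: 870/1640 × $32,440.20 → $17,209.13
Ending inventory (cost pool remaining) = $15,231.07
Check: goods available $32,440.20 = COGS $17,209.13 + ending $15,231.07

COGS = $17,209.13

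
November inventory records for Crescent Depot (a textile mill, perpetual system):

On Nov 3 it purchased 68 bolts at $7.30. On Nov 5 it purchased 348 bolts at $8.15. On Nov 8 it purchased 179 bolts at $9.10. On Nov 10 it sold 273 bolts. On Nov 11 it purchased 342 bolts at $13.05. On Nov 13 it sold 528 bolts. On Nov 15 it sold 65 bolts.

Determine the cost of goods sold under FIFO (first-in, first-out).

COGS = $8,498.05

Nov 10, 273 sold [FIFO — oldest first]: 68 @ $7.30 + 205 @ $8.15 = $2,167.15
Nov 13, 528 sold [FIFO — oldest first]: 143 @ $8.15 + 179 @ $9.10 + 206 @ $13.05 = $5,482.65
Nov 15, 65 sold [FIFO — oldest first]: 65 @ $13.05 = $848.25
Total COGS = $2,167.15 + $5,482.65 + $848.25 = $8,498.05
Ending inventory: 71 @ $13.05 = $926.55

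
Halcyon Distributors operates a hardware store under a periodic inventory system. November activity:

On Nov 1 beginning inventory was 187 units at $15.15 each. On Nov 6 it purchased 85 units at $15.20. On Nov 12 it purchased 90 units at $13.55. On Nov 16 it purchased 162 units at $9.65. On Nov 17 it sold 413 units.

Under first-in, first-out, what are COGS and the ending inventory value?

Nov 17, 413 sold [FIFO — oldest first]: 187 @ $15.15 + 85 @ $15.20 + 90 @ $13.55 + 51 @ $9.65 = $5,836.70
Ending inventory: 111 @ $9.65 = $1,071.15

COGS = $5,836.70; ending inventory = $1,071.15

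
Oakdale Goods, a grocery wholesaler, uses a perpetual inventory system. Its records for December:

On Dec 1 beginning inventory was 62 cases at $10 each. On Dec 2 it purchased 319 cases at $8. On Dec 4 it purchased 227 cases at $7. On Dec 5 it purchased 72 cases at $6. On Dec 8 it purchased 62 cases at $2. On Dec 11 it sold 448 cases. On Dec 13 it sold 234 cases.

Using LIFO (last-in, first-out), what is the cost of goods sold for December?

COGS = $4,717

Dec 11, 448 sold [LIFO — newest first]: 62 @ $2 + 72 @ $6 + 227 @ $7 + 87 @ $8 = $2,841
Dec 13, 234 sold [LIFO — newest first]: 232 @ $8 + 2 @ $10 = $1,876
Total COGS = $2,841 + $1,876 = $4,717
Ending inventory: 60 @ $10 = $600
Check: goods available $5,317 = COGS $4,717 + ending $600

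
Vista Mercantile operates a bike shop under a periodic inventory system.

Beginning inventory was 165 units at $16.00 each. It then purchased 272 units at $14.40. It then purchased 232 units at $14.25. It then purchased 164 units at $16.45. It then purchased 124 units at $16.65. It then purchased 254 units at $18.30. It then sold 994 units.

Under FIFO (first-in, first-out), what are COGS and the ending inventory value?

COGS = $15,302.30; ending inventory = $3,971.10

Sale 1 (994) [FIFO — oldest first]: 165 @ $16.00 + 272 @ $14.40 + 232 @ $14.25 + 164 @ $16.45 + 124 @ $16.65 + 37 @ $18.30 = $15,302.30
Ending inventory: 217 @ $18.30 = $3,971.10
Check: goods available $19,273.40 = COGS $15,302.30 + ending $3,971.10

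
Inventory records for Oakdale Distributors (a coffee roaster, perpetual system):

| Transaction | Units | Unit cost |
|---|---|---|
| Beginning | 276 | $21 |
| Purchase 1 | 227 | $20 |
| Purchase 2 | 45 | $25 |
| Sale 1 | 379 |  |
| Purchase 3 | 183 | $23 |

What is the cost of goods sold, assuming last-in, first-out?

Sale 1 (379) [LIFO — newest first]: 45 @ $25 + 227 @ $20 + 107 @ $21 = $7,912
Ending inventory: 169 @ $21 + 183 @ $23 = $7,758
Check: goods available $15,670 = COGS $7,912 + ending $7,758

COGS = $7,912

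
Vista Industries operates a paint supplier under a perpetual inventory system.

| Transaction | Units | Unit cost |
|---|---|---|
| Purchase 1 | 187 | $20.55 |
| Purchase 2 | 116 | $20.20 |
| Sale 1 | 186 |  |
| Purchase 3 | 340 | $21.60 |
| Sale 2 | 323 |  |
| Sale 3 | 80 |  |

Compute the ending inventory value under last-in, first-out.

Sale 1 (186) [LIFO — newest first]: 116 @ $20.20 + 70 @ $20.55 = $3,781.70
Sale 2 (323) [LIFO — newest first]: 323 @ $21.60 = $6,976.80
Sale 3 (80) [LIFO — newest first]: 17 @ $21.60 + 63 @ $20.55 = $1,661.85
Total COGS = $3,781.70 + $6,976.80 + $1,661.85 = $12,420.35
Ending inventory: 54 @ $20.55 = $1,109.70

Ending inventory = $1,109.70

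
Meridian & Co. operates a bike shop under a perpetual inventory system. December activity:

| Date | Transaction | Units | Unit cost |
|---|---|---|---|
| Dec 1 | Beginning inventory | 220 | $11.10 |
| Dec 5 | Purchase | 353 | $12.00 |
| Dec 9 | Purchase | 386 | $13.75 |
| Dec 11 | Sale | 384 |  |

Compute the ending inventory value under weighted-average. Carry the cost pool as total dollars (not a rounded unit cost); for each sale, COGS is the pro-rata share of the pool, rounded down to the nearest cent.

Ending inventory = $7,186.31

After Dec 1: 220 on hand, pool $2,442.00 (≈ $11.1000 each)
After Dec 5: 573 on hand, pool $6,678.00 (≈ $11.6545 each)
After Dec 9: 959 on hand, pool $11,985.50 (≈ $12.4979 each)
Dec 11, sell 384: 384/959 × $11,985.50 → $4,799.19
Ending inventory (cost pool remaining) = $7,186.31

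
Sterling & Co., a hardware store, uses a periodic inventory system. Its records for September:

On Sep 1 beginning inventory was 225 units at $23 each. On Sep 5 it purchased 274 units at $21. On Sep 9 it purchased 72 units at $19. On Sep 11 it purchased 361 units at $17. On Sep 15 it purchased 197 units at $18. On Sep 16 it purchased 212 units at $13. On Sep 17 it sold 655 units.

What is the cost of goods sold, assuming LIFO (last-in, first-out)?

COGS = $10,484

Sep 17, 655 sold [LIFO — newest first]: 212 @ $13 + 197 @ $18 + 246 @ $17 = $10,484
Ending inventory: 225 @ $23 + 274 @ $21 + 72 @ $19 + 115 @ $17 = $14,252
Check: goods available $24,736 = COGS $10,484 + ending $14,252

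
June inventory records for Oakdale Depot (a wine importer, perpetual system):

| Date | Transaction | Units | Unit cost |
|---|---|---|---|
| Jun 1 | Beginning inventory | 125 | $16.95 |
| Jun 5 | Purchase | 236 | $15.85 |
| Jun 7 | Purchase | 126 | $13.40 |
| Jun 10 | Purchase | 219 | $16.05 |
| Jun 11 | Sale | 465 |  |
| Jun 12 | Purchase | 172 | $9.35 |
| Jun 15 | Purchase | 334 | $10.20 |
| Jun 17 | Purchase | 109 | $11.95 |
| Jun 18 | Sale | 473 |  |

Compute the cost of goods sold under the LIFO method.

COGS = $12,095.20

Jun 11, 465 sold [LIFO — newest first]: 219 @ $16.05 + 126 @ $13.40 + 120 @ $15.85 = $7,105.35
Jun 18, 473 sold [LIFO — newest first]: 109 @ $11.95 + 334 @ $10.20 + 30 @ $9.35 = $4,989.85
Total COGS = $7,105.35 + $4,989.85 = $12,095.20
Ending inventory: 125 @ $16.95 + 116 @ $15.85 + 142 @ $9.35 = $5,285.05
Check: goods available $17,380.25 = COGS $12,095.20 + ending $5,285.05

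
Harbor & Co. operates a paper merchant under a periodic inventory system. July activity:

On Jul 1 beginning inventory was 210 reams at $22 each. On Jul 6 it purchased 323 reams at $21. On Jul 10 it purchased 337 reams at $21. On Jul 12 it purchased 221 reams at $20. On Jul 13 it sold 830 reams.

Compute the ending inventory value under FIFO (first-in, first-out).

Ending inventory = $5,260

Jul 13, 830 sold [FIFO — oldest first]: 210 @ $22 + 323 @ $21 + 297 @ $21 = $17,640
Ending inventory: 40 @ $21 + 221 @ $20 = $5,260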